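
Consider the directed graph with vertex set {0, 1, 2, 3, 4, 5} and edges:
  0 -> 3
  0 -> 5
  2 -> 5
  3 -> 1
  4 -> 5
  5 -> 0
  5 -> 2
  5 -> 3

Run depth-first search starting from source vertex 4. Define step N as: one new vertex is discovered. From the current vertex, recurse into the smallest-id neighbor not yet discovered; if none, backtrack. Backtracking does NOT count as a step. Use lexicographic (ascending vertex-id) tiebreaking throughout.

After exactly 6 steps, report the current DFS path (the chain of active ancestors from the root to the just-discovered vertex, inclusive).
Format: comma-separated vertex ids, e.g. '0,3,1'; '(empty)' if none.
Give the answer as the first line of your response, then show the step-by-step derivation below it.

4,5,2

step 1: discover 4; path=4; order=4
step 2: discover 5; path=4>5; order=4,5
step 3: discover 0; path=4>5>0; order=4,5,0
step 4: discover 3; path=4>5>0>3; order=4,5,0,3
step 5: discover 1; path=4>5>0>3>1; order=4,5,0,3,1
step 6: discover 2; path=4>5>2; order=4,5,0,3,1,2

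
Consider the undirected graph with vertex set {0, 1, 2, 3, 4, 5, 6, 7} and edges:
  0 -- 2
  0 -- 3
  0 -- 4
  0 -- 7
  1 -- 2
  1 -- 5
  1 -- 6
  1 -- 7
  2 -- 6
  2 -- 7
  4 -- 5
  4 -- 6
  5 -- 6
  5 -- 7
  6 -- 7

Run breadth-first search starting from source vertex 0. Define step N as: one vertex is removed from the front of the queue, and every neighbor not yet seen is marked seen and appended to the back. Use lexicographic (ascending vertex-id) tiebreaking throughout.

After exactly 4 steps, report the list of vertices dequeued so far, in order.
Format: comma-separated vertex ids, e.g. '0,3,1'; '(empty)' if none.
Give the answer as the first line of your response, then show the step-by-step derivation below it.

0,2,3,4

step 1: dequeue 0; queue=[2,3,4,7]; order=0
step 2: dequeue 2; queue=[3,4,7,1,6]; order=0,2
step 3: dequeue 3; queue=[4,7,1,6]; order=0,2,3
step 4: dequeue 4; queue=[7,1,6,5]; order=0,2,3,4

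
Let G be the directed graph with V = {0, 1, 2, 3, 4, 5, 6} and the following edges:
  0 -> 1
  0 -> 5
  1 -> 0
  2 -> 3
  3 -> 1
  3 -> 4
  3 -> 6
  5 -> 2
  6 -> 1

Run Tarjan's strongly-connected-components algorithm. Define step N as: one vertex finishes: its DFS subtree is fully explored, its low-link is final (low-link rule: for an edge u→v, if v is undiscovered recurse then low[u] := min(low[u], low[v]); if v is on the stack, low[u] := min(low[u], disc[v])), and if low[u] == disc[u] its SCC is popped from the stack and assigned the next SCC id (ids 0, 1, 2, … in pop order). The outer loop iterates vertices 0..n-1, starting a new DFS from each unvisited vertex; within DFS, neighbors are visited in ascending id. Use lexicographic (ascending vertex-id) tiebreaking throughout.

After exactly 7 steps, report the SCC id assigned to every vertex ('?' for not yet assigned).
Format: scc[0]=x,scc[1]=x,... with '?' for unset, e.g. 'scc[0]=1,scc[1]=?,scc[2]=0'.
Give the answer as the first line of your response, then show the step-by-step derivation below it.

scc[0]=1,scc[1]=1,scc[2]=1,scc[3]=1,scc[4]=0,scc[5]=1,scc[6]=1

step 1: low=(low[0]=0,low[1]=0,low[2]=?,low[3]=?,low[4]=?,low[5]=?,low[6]=?); scc=(scc[0]=?,scc[1]=?,scc[2]=?,scc[3]=?,scc[4]=?,scc[5]=?,scc[6]=?)
step 2: low=(low[0]=0,low[1]=0,low[2]=3,low[3]=1,low[4]=5,low[5]=2,low[6]=?); scc=(scc[0]=?,scc[1]=?,scc[2]=?,scc[3]=?,scc[4]=0,scc[5]=?,scc[6]=?)
step 3: low=(low[0]=0,low[1]=0,low[2]=3,low[3]=1,low[4]=5,low[5]=2,low[6]=1); scc=(scc[0]=?,scc[1]=?,scc[2]=?,scc[3]=?,scc[4]=0,scc[5]=?,scc[6]=?)
step 4: low=(low[0]=0,low[1]=0,low[2]=3,low[3]=1,low[4]=5,low[5]=2,low[6]=1); scc=(scc[0]=?,scc[1]=?,scc[2]=?,scc[3]=?,scc[4]=0,scc[5]=?,scc[6]=?)
step 5: low=(low[0]=0,low[1]=0,low[2]=1,low[3]=1,low[4]=5,low[5]=2,low[6]=1); scc=(scc[0]=?,scc[1]=?,scc[2]=?,scc[3]=?,scc[4]=0,scc[5]=?,scc[6]=?)
step 6: low=(low[0]=0,low[1]=0,low[2]=1,low[3]=1,low[4]=5,low[5]=1,low[6]=1); scc=(scc[0]=?,scc[1]=?,scc[2]=?,scc[3]=?,scc[4]=0,scc[5]=?,scc[6]=?)
step 7: low=(low[0]=0,low[1]=0,low[2]=1,low[3]=1,low[4]=5,low[5]=1,low[6]=1); scc=(scc[0]=1,scc[1]=1,scc[2]=1,scc[3]=1,scc[4]=0,scc[5]=1,scc[6]=1)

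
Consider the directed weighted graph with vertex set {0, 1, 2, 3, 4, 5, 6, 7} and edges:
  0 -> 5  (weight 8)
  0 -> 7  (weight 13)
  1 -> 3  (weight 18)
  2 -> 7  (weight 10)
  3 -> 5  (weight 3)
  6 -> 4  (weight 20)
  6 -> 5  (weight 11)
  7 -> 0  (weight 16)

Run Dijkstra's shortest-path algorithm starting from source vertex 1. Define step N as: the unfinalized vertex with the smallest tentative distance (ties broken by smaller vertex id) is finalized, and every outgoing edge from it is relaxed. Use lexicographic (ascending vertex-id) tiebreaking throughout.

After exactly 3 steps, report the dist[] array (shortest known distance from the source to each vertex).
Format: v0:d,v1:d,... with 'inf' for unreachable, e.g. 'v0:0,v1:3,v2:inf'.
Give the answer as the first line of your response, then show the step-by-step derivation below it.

v0:inf,v1:0,v2:inf,v3:18,v4:inf,v5:21,v6:inf,v7:inf

step 1: dist = v0:inf,v1:0,v2:inf,v3:18,v4:inf,v5:inf,v6:inf,v7:inf
step 2: dist = v0:inf,v1:0,v2:inf,v3:18,v4:inf,v5:21,v6:inf,v7:inf
step 3: dist = v0:inf,v1:0,v2:inf,v3:18,v4:inf,v5:21,v6:inf,v7:inf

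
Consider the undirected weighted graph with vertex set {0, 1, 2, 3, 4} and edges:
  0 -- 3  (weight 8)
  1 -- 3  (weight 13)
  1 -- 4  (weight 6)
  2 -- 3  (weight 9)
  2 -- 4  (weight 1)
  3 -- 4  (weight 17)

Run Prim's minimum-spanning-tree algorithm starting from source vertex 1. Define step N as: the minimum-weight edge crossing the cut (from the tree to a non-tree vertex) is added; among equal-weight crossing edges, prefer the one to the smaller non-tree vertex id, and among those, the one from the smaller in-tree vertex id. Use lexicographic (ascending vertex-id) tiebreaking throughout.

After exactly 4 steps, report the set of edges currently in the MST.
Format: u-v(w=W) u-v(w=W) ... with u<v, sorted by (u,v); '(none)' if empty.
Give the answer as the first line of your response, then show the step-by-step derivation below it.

0-3(w=8) 1-4(w=6) 2-3(w=9) 2-4(w=1)

step 1: add edge 1-4 (w=6); MST = {1-4(w=6)}
step 2: add edge 2-4 (w=1); MST = {1-4(w=6) 2-4(w=1)}
step 3: add edge 2-3 (w=9); MST = {1-4(w=6) 2-3(w=9) 2-4(w=1)}
step 4: add edge 0-3 (w=8); MST = {0-3(w=8) 1-4(w=6) 2-3(w=9) 2-4(w=1)}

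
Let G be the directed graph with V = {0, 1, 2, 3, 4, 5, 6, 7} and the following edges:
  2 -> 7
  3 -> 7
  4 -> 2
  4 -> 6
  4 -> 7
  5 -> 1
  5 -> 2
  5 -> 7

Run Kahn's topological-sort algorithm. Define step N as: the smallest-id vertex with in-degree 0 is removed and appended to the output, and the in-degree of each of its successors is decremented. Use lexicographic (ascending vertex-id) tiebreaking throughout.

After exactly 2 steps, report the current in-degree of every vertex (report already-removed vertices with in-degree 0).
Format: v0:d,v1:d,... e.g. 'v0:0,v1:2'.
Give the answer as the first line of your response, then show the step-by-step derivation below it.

v0:0,v1:1,v2:2,v3:0,v4:0,v5:0,v6:1,v7:3

step 1: output 0; order=[0]; indeg=(0,1,2,0,0,0,1,4)
step 2: output 3; order=[0,3]; indeg=(0,1,2,0,0,0,1,3)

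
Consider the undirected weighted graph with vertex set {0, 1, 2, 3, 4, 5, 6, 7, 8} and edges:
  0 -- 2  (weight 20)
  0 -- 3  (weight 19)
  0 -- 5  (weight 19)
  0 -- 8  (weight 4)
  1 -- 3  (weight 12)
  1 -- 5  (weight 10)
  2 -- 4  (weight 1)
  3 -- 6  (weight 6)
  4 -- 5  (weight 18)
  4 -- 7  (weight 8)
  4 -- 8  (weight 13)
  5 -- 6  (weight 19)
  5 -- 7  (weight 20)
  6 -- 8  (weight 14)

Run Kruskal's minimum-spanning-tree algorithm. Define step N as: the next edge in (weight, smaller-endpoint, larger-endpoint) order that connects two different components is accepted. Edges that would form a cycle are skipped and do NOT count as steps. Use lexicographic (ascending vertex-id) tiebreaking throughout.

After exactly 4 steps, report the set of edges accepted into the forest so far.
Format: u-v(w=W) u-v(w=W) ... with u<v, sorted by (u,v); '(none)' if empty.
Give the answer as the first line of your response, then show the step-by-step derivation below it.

0-8(w=4) 2-4(w=1) 3-6(w=6) 4-7(w=8)

step 1: add edge 2-4 (w=1); MST = {2-4(w=1)}
step 2: add edge 0-8 (w=4); MST = {0-8(w=4) 2-4(w=1)}
step 3: add edge 3-6 (w=6); MST = {0-8(w=4) 2-4(w=1) 3-6(w=6)}
step 4: add edge 4-7 (w=8); MST = {0-8(w=4) 2-4(w=1) 3-6(w=6) 4-7(w=8)}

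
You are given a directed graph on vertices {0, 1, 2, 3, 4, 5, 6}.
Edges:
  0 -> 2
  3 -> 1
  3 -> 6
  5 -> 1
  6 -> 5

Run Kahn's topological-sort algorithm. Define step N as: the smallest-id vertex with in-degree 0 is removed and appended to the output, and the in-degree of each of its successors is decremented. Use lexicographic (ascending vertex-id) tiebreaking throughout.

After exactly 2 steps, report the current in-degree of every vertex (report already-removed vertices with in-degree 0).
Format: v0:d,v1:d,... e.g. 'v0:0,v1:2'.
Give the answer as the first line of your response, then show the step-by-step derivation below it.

v0:0,v1:2,v2:0,v3:0,v4:0,v5:1,v6:1

step 1: output 0; order=[0]; indeg=(0,2,0,0,0,1,1)
step 2: output 2; order=[0,2]; indeg=(0,2,0,0,0,1,1)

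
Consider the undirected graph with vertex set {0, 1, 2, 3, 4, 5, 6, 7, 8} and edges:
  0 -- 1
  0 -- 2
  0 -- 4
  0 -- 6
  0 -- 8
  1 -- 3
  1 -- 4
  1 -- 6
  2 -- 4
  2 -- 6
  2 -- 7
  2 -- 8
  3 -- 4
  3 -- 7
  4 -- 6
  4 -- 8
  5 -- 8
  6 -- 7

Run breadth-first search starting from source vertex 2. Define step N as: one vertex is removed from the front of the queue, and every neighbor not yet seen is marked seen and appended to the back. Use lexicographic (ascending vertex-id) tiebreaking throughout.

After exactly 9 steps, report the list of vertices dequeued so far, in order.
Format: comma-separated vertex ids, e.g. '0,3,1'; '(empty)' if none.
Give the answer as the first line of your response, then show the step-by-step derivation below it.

2,0,4,6,7,8,1,3,5

step 1: dequeue 2; queue=[0,4,6,7,8]; order=2
step 2: dequeue 0; queue=[4,6,7,8,1]; order=2,0
step 3: dequeue 4; queue=[6,7,8,1,3]; order=2,0,4
step 4: dequeue 6; queue=[7,8,1,3]; order=2,0,4,6
step 5: dequeue 7; queue=[8,1,3]; order=2,0,4,6,7
step 6: dequeue 8; queue=[1,3,5]; order=2,0,4,6,7,8
step 7: dequeue 1; queue=[3,5]; order=2,0,4,6,7,8,1
step 8: dequeue 3; queue=[5]; order=2,0,4,6,7,8,1,3
step 9: dequeue 5; queue=[(empty)]; order=2,0,4,6,7,8,1,3,5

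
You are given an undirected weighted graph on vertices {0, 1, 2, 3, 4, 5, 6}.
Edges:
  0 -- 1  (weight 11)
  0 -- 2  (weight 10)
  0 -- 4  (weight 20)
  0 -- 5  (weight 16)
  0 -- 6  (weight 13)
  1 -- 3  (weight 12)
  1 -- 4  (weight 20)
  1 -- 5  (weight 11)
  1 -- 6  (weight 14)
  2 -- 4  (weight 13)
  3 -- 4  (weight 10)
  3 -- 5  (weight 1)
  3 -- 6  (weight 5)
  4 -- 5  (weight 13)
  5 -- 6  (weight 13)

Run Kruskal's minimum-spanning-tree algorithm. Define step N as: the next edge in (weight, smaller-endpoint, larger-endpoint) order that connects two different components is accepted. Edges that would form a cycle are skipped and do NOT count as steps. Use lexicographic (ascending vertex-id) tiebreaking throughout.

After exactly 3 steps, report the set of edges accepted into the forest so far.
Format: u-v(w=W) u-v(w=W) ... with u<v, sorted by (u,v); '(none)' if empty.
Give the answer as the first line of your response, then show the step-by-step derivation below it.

0-2(w=10) 3-5(w=1) 3-6(w=5)

step 1: add edge 3-5 (w=1); MST = {3-5(w=1)}
step 2: add edge 3-6 (w=5); MST = {3-5(w=1) 3-6(w=5)}
step 3: add edge 0-2 (w=10); MST = {0-2(w=10) 3-5(w=1) 3-6(w=5)}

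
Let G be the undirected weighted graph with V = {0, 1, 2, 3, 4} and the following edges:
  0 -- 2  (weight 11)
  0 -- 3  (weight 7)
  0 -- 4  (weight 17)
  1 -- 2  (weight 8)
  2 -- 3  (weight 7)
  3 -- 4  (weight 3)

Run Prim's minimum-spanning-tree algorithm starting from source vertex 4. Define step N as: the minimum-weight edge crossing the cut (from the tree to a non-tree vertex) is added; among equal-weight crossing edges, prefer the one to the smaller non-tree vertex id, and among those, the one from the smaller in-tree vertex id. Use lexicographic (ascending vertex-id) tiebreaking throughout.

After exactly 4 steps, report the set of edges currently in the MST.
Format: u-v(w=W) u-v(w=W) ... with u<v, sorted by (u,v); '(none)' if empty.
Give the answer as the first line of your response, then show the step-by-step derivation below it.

0-3(w=7) 1-2(w=8) 2-3(w=7) 3-4(w=3)

step 1: add edge 3-4 (w=3); MST = {3-4(w=3)}
step 2: add edge 0-3 (w=7); MST = {0-3(w=7) 3-4(w=3)}
step 3: add edge 2-3 (w=7); MST = {0-3(w=7) 2-3(w=7) 3-4(w=3)}
step 4: add edge 1-2 (w=8); MST = {0-3(w=7) 1-2(w=8) 2-3(w=7) 3-4(w=3)}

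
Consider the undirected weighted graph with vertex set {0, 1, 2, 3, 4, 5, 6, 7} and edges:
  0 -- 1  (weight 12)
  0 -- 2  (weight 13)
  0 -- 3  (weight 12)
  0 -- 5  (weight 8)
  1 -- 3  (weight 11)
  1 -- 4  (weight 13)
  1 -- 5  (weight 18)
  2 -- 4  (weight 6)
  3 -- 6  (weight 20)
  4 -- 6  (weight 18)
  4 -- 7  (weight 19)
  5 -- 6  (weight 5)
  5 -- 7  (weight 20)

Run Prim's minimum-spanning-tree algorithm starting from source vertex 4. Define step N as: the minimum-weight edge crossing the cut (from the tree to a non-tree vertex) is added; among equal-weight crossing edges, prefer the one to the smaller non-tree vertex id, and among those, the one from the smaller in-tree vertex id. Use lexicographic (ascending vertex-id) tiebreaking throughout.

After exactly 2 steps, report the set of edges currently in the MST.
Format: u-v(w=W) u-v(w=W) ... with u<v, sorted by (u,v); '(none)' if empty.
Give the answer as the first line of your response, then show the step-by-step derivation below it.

0-2(w=13) 2-4(w=6)

step 1: add edge 2-4 (w=6); MST = {2-4(w=6)}
step 2: add edge 0-2 (w=13); MST = {0-2(w=13) 2-4(w=6)}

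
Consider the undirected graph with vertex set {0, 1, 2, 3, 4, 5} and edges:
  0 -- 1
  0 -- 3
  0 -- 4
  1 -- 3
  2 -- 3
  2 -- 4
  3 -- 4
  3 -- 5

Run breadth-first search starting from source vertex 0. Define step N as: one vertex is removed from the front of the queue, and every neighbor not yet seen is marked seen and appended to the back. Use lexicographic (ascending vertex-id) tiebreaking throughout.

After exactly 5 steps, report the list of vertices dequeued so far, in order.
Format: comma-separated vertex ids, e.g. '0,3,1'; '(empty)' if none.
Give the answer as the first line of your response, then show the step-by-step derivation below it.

0,1,3,4,2

step 1: dequeue 0; queue=[1,3,4]; order=0
step 2: dequeue 1; queue=[3,4]; order=0,1
step 3: dequeue 3; queue=[4,2,5]; order=0,1,3
step 4: dequeue 4; queue=[2,5]; order=0,1,3,4
step 5: dequeue 2; queue=[5]; order=0,1,3,4,2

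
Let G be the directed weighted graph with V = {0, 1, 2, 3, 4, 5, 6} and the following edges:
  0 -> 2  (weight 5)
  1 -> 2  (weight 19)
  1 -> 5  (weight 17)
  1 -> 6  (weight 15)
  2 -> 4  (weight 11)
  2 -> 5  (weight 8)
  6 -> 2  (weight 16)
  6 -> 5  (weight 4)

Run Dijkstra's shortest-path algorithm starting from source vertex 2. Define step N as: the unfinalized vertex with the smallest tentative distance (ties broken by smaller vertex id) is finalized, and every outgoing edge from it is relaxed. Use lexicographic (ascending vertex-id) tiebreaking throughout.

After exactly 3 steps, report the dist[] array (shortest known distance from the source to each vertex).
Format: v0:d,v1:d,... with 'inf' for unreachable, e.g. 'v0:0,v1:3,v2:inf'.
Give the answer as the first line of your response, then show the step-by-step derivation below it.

v0:inf,v1:inf,v2:0,v3:inf,v4:11,v5:8,v6:inf

step 1: dist = v0:inf,v1:inf,v2:0,v3:inf,v4:11,v5:8,v6:inf
step 2: dist = v0:inf,v1:inf,v2:0,v3:inf,v4:11,v5:8,v6:inf
step 3: dist = v0:inf,v1:inf,v2:0,v3:inf,v4:11,v5:8,v6:inf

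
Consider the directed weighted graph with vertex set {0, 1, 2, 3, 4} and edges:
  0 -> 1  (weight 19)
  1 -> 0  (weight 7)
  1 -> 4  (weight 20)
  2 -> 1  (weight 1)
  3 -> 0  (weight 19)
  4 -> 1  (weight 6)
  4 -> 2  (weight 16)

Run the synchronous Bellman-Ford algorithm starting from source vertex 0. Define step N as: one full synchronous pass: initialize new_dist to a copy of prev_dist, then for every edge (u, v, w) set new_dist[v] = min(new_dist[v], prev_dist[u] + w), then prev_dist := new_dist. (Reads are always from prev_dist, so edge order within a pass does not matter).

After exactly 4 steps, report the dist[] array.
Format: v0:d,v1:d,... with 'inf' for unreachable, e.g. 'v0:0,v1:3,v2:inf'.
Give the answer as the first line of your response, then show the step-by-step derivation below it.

v0:0,v1:19,v2:55,v3:inf,v4:39

step 1: dist = v0:0,v1:19,v2:inf,v3:inf,v4:inf
step 2: dist = v0:0,v1:19,v2:inf,v3:inf,v4:39
step 3: dist = v0:0,v1:19,v2:55,v3:inf,v4:39
step 4: dist = v0:0,v1:19,v2:55,v3:inf,v4:39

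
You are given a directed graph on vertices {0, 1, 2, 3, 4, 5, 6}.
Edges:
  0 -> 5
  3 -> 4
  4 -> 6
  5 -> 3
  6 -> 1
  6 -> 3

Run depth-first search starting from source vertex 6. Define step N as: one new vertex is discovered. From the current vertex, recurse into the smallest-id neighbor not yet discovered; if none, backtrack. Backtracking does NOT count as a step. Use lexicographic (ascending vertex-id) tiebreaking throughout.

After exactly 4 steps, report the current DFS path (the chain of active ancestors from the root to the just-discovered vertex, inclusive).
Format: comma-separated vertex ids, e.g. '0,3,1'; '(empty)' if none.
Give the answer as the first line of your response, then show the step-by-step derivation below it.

6,3,4

step 1: discover 6; path=6; order=6
step 2: discover 1; path=6>1; order=6,1
step 3: discover 3; path=6>3; order=6,1,3
step 4: discover 4; path=6>3>4; order=6,1,3,4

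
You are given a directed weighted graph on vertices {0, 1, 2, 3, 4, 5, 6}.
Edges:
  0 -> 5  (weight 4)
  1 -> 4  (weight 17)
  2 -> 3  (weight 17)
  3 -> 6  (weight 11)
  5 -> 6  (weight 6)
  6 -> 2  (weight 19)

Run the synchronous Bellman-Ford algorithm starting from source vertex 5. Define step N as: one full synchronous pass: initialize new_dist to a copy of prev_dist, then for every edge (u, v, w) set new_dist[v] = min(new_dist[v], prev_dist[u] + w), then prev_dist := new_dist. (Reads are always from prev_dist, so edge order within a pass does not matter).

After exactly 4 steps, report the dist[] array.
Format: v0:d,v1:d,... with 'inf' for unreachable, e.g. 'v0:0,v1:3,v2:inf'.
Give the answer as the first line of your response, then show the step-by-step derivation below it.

v0:inf,v1:inf,v2:25,v3:42,v4:inf,v5:0,v6:6

step 1: dist = v0:inf,v1:inf,v2:inf,v3:inf,v4:inf,v5:0,v6:6
step 2: dist = v0:inf,v1:inf,v2:25,v3:inf,v4:inf,v5:0,v6:6
step 3: dist = v0:inf,v1:inf,v2:25,v3:42,v4:inf,v5:0,v6:6
step 4: dist = v0:inf,v1:inf,v2:25,v3:42,v4:inf,v5:0,v6:6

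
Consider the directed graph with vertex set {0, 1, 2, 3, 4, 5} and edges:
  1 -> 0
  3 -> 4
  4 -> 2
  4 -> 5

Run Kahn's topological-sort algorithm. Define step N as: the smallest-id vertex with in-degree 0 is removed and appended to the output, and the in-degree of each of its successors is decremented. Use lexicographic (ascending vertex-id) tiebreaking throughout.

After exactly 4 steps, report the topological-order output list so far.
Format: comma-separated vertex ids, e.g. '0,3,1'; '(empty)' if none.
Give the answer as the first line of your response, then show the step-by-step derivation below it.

1,0,3,4

step 1: output 1; order=[1]; indeg=(0,0,1,0,1,1)
step 2: output 0; order=[1,0]; indeg=(0,0,1,0,1,1)
step 3: output 3; order=[1,0,3]; indeg=(0,0,1,0,0,1)
step 4: output 4; order=[1,0,3,4]; indeg=(0,0,0,0,0,0)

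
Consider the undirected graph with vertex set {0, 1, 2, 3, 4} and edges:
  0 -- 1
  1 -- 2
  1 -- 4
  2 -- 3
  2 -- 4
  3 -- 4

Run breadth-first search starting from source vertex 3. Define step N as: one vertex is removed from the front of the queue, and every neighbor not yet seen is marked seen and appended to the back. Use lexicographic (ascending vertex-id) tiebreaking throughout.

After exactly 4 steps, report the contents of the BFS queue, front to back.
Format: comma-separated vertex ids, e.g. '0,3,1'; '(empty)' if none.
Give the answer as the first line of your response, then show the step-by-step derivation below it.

0

step 1: dequeue 3; queue=[2,4]; order=3
step 2: dequeue 2; queue=[4,1]; order=3,2
step 3: dequeue 4; queue=[1]; order=3,2,4
step 4: dequeue 1; queue=[0]; order=3,2,4,1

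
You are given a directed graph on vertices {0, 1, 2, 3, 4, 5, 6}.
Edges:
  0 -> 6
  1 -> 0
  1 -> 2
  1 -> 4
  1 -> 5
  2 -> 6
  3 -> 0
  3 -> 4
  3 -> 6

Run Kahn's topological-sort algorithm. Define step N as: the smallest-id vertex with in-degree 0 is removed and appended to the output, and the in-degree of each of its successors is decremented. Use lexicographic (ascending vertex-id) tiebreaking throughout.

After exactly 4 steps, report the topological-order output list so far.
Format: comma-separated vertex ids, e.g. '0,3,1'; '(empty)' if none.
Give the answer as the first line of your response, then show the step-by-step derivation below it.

1,2,3,0

step 1: output 1; order=[1]; indeg=(1,0,0,0,1,0,3)
step 2: output 2; order=[1,2]; indeg=(1,0,0,0,1,0,2)
step 3: output 3; order=[1,2,3]; indeg=(0,0,0,0,0,0,1)
step 4: output 0; order=[1,2,3,0]; indeg=(0,0,0,0,0,0,0)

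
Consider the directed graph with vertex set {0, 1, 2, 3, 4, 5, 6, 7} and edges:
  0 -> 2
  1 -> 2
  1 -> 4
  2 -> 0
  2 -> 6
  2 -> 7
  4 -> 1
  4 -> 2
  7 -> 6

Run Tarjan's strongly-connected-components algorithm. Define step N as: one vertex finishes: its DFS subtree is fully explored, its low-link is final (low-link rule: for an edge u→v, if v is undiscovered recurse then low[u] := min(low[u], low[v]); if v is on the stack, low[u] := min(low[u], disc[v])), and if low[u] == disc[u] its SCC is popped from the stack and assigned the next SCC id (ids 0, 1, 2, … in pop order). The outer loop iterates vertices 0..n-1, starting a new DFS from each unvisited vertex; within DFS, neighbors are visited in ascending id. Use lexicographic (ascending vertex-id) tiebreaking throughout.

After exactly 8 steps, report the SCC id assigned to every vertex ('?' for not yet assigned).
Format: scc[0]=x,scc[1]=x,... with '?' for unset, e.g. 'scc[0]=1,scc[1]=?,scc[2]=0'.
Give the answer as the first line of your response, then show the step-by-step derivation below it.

scc[0]=2,scc[1]=3,scc[2]=2,scc[3]=4,scc[4]=3,scc[5]=5,scc[6]=0,scc[7]=1

step 1: low=(low[0]=0,low[1]=?,low[2]=0,low[3]=?,low[4]=?,low[5]=?,low[6]=2,low[7]=?); scc=(scc[0]=?,scc[1]=?,scc[2]=?,scc[3]=?,scc[4]=?,scc[5]=?,scc[6]=0,scc[7]=?)
step 2: low=(low[0]=0,low[1]=?,low[2]=0,low[3]=?,low[4]=?,low[5]=?,low[6]=2,low[7]=3); scc=(scc[0]=?,scc[1]=?,scc[2]=?,scc[3]=?,scc[4]=?,scc[5]=?,scc[6]=0,scc[7]=1)
step 3: low=(low[0]=0,low[1]=?,low[2]=0,low[3]=?,low[4]=?,low[5]=?,low[6]=2,low[7]=3); scc=(scc[0]=?,scc[1]=?,scc[2]=?,scc[3]=?,scc[4]=?,scc[5]=?,scc[6]=0,scc[7]=1)
step 4: low=(low[0]=0,low[1]=?,low[2]=0,low[3]=?,low[4]=?,low[5]=?,low[6]=2,low[7]=3); scc=(scc[0]=2,scc[1]=?,scc[2]=2,scc[3]=?,scc[4]=?,scc[5]=?,scc[6]=0,scc[7]=1)
step 5: low=(low[0]=0,low[1]=4,low[2]=0,low[3]=?,low[4]=4,low[5]=?,low[6]=2,low[7]=3); scc=(scc[0]=2,scc[1]=?,scc[2]=2,scc[3]=?,scc[4]=?,scc[5]=?,scc[6]=0,scc[7]=1)
step 6: low=(low[0]=0,low[1]=4,low[2]=0,low[3]=?,low[4]=4,low[5]=?,low[6]=2,low[7]=3); scc=(scc[0]=2,scc[1]=3,scc[2]=2,scc[3]=?,scc[4]=3,scc[5]=?,scc[6]=0,scc[7]=1)
step 7: low=(low[0]=0,low[1]=4,low[2]=0,low[3]=6,low[4]=4,low[5]=?,low[6]=2,low[7]=3); scc=(scc[0]=2,scc[1]=3,scc[2]=2,scc[3]=4,scc[4]=3,scc[5]=?,scc[6]=0,scc[7]=1)
step 8: low=(low[0]=0,low[1]=4,low[2]=0,low[3]=6,low[4]=4,low[5]=7,low[6]=2,low[7]=3); scc=(scc[0]=2,scc[1]=3,scc[2]=2,scc[3]=4,scc[4]=3,scc[5]=5,scc[6]=0,scc[7]=1)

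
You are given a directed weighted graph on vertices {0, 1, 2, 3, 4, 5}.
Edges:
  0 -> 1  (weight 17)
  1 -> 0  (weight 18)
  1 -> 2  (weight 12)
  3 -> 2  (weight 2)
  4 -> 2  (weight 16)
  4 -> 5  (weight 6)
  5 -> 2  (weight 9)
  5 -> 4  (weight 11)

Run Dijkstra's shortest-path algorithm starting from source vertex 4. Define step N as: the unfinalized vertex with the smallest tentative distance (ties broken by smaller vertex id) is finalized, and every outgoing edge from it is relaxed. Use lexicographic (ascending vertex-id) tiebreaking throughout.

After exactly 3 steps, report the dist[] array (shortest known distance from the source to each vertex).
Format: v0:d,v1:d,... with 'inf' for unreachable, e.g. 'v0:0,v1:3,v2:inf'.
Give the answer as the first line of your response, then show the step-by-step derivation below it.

v0:inf,v1:inf,v2:15,v3:inf,v4:0,v5:6

step 1: dist = v0:inf,v1:inf,v2:16,v3:inf,v4:0,v5:6
step 2: dist = v0:inf,v1:inf,v2:15,v3:inf,v4:0,v5:6
step 3: dist = v0:inf,v1:inf,v2:15,v3:inf,v4:0,v5:6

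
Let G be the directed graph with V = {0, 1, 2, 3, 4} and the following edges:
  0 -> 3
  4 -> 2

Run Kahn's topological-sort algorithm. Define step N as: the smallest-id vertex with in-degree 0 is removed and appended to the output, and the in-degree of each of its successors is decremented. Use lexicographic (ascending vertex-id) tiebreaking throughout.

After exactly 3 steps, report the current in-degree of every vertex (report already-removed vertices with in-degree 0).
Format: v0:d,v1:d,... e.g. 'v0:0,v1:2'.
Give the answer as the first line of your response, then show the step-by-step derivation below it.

v0:0,v1:0,v2:1,v3:0,v4:0

step 1: output 0; order=[0]; indeg=(0,0,1,0,0)
step 2: output 1; order=[0,1]; indeg=(0,0,1,0,0)
step 3: output 3; order=[0,1,3]; indeg=(0,0,1,0,0)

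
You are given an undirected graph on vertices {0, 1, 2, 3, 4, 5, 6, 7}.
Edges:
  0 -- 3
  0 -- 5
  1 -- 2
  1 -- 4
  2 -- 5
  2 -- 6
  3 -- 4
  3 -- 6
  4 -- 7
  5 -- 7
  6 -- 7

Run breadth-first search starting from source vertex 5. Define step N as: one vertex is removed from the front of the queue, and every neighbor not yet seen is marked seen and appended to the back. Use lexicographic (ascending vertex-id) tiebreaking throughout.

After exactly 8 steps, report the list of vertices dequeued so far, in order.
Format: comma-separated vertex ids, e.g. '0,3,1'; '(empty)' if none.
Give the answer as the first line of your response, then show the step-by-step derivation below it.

5,0,2,7,3,1,6,4

step 1: dequeue 5; queue=[0,2,7]; order=5
step 2: dequeue 0; queue=[2,7,3]; order=5,0
step 3: dequeue 2; queue=[7,3,1,6]; order=5,0,2
step 4: dequeue 7; queue=[3,1,6,4]; order=5,0,2,7
step 5: dequeue 3; queue=[1,6,4]; order=5,0,2,7,3
step 6: dequeue 1; queue=[6,4]; order=5,0,2,7,3,1
step 7: dequeue 6; queue=[4]; order=5,0,2,7,3,1,6
step 8: dequeue 4; queue=[(empty)]; order=5,0,2,7,3,1,6,4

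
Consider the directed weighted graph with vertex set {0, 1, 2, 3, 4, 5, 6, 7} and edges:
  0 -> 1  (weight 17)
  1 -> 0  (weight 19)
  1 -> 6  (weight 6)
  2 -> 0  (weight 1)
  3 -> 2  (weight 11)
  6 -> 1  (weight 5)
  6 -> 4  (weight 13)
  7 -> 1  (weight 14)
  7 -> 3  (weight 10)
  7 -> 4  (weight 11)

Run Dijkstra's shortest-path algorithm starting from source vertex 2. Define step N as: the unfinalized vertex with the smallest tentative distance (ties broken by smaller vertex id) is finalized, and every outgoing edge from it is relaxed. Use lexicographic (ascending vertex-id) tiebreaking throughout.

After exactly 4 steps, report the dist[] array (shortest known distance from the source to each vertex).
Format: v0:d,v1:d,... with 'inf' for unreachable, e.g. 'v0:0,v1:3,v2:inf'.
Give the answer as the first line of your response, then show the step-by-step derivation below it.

v0:1,v1:18,v2:0,v3:inf,v4:37,v5:inf,v6:24,v7:inf

step 1: dist = v0:1,v1:inf,v2:0,v3:inf,v4:inf,v5:inf,v6:inf,v7:inf
step 2: dist = v0:1,v1:18,v2:0,v3:inf,v4:inf,v5:inf,v6:inf,v7:inf
step 3: dist = v0:1,v1:18,v2:0,v3:inf,v4:inf,v5:inf,v6:24,v7:inf
step 4: dist = v0:1,v1:18,v2:0,v3:inf,v4:37,v5:inf,v6:24,v7:inf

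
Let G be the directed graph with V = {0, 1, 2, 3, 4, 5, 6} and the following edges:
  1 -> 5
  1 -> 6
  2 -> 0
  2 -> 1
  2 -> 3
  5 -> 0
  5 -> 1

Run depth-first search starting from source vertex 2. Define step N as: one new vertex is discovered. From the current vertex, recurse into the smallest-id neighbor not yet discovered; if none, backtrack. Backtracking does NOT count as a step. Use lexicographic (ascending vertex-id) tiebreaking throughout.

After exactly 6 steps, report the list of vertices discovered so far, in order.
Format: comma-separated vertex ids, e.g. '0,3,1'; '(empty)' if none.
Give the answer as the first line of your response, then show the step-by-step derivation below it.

2,0,1,5,6,3

step 1: discover 2; path=2; order=2
step 2: discover 0; path=2>0; order=2,0
step 3: discover 1; path=2>1; order=2,0,1
step 4: discover 5; path=2>1>5; order=2,0,1,5
step 5: discover 6; path=2>1>6; order=2,0,1,5,6
step 6: discover 3; path=2>3; order=2,0,1,5,6,3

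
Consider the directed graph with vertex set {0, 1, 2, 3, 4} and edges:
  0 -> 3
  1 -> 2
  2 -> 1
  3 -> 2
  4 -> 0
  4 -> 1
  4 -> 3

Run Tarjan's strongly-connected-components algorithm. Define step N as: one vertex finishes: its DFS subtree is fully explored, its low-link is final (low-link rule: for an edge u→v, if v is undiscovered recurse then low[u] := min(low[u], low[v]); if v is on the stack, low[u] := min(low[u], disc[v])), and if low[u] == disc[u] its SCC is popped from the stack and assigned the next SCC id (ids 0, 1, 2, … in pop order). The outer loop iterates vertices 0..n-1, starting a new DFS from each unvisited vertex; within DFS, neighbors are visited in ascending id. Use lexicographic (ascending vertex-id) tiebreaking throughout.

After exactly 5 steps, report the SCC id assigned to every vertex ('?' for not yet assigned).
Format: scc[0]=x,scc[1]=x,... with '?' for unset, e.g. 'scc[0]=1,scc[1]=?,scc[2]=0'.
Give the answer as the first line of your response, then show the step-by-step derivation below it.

scc[0]=2,scc[1]=0,scc[2]=0,scc[3]=1,scc[4]=3

step 1: low=(low[0]=0,low[1]=2,low[2]=2,low[3]=1,low[4]=?); scc=(scc[0]=?,scc[1]=?,scc[2]=?,scc[3]=?,scc[4]=?)
step 2: low=(low[0]=0,low[1]=2,low[2]=2,low[3]=1,low[4]=?); scc=(scc[0]=?,scc[1]=0,scc[2]=0,scc[3]=?,scc[4]=?)
step 3: low=(low[0]=0,low[1]=2,low[2]=2,low[3]=1,low[4]=?); scc=(scc[0]=?,scc[1]=0,scc[2]=0,scc[3]=1,scc[4]=?)
step 4: low=(low[0]=0,low[1]=2,low[2]=2,low[3]=1,low[4]=?); scc=(scc[0]=2,scc[1]=0,scc[2]=0,scc[3]=1,scc[4]=?)
step 5: low=(low[0]=0,low[1]=2,low[2]=2,low[3]=1,low[4]=4); scc=(scc[0]=2,scc[1]=0,scc[2]=0,scc[3]=1,scc[4]=3)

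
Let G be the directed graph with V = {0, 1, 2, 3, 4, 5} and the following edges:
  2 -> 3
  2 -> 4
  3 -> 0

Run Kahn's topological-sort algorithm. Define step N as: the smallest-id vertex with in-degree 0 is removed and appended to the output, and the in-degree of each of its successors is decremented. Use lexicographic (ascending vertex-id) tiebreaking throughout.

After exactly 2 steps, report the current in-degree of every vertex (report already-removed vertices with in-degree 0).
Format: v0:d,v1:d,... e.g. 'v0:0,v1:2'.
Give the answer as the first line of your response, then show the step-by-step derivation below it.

v0:1,v1:0,v2:0,v3:0,v4:0,v5:0

step 1: output 1; order=[1]; indeg=(1,0,0,1,1,0)
step 2: output 2; order=[1,2]; indeg=(1,0,0,0,0,0)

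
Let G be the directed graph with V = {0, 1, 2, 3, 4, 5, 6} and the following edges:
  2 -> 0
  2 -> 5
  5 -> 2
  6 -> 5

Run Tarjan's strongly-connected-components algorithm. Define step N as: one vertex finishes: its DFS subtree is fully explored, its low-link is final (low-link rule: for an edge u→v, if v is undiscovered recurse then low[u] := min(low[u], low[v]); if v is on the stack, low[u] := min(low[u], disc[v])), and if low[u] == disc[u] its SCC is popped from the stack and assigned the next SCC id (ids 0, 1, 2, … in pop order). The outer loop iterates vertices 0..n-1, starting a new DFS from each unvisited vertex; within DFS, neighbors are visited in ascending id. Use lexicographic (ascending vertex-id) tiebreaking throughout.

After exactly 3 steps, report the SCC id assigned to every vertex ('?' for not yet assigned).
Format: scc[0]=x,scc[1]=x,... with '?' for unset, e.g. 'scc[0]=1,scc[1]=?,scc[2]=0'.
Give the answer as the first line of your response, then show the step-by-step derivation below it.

scc[0]=0,scc[1]=1,scc[2]=?,scc[3]=?,scc[4]=?,scc[5]=?,scc[6]=?

step 1: low=(low[0]=0,low[1]=?,low[2]=?,low[3]=?,low[4]=?,low[5]=?,low[6]=?); scc=(scc[0]=0,scc[1]=?,scc[2]=?,scc[3]=?,scc[4]=?,scc[5]=?,scc[6]=?)
step 2: low=(low[0]=0,low[1]=1,low[2]=?,low[3]=?,low[4]=?,low[5]=?,low[6]=?); scc=(scc[0]=0,scc[1]=1,scc[2]=?,scc[3]=?,scc[4]=?,scc[5]=?,scc[6]=?)
step 3: low=(low[0]=0,low[1]=1,low[2]=2,low[3]=?,low[4]=?,low[5]=2,low[6]=?); scc=(scc[0]=0,scc[1]=1,scc[2]=?,scc[3]=?,scc[4]=?,scc[5]=?,scc[6]=?)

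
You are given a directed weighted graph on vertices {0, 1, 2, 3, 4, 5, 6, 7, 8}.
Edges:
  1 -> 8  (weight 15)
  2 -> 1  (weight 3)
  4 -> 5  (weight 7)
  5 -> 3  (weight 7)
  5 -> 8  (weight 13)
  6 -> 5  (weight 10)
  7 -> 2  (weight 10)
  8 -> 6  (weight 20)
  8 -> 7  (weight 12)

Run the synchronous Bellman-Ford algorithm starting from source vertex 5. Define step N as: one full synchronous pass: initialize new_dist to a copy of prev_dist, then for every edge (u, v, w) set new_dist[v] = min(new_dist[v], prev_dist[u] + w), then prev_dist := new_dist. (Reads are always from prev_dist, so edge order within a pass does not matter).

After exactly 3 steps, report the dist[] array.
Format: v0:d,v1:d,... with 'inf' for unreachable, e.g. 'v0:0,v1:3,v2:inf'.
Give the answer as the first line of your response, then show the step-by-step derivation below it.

v0:inf,v1:inf,v2:35,v3:7,v4:inf,v5:0,v6:33,v7:25,v8:13

step 1: dist = v0:inf,v1:inf,v2:inf,v3:7,v4:inf,v5:0,v6:inf,v7:inf,v8:13
step 2: dist = v0:inf,v1:inf,v2:inf,v3:7,v4:inf,v5:0,v6:33,v7:25,v8:13
step 3: dist = v0:inf,v1:inf,v2:35,v3:7,v4:inf,v5:0,v6:33,v7:25,v8:13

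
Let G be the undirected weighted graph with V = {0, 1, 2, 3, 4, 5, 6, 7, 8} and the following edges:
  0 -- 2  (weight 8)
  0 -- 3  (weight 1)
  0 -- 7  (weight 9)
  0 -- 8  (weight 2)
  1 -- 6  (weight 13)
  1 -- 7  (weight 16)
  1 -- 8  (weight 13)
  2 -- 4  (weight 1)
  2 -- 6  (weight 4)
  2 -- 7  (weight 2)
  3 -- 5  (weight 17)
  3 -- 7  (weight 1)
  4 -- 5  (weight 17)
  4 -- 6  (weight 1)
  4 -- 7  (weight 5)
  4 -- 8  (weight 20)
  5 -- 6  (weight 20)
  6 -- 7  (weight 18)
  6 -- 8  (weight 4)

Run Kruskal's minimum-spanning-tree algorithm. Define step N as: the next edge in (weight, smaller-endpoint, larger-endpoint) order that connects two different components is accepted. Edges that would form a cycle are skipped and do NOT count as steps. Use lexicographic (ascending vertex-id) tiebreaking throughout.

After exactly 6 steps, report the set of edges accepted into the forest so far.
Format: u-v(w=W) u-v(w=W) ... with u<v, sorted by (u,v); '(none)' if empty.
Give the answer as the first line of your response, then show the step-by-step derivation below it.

0-3(w=1) 0-8(w=2) 2-4(w=1) 2-7(w=2) 3-7(w=1) 4-6(w=1)

step 1: add edge 0-3 (w=1); MST = {0-3(w=1)}
step 2: add edge 2-4 (w=1); MST = {0-3(w=1) 2-4(w=1)}
step 3: add edge 3-7 (w=1); MST = {0-3(w=1) 2-4(w=1) 3-7(w=1)}
step 4: add edge 4-6 (w=1); MST = {0-3(w=1) 2-4(w=1) 3-7(w=1) 4-6(w=1)}
step 5: add edge 0-8 (w=2); MST = {0-3(w=1) 0-8(w=2) 2-4(w=1) 3-7(w=1) 4-6(w=1)}
step 6: add edge 2-7 (w=2); MST = {0-3(w=1) 0-8(w=2) 2-4(w=1) 2-7(w=2) 3-7(w=1) 4-6(w=1)}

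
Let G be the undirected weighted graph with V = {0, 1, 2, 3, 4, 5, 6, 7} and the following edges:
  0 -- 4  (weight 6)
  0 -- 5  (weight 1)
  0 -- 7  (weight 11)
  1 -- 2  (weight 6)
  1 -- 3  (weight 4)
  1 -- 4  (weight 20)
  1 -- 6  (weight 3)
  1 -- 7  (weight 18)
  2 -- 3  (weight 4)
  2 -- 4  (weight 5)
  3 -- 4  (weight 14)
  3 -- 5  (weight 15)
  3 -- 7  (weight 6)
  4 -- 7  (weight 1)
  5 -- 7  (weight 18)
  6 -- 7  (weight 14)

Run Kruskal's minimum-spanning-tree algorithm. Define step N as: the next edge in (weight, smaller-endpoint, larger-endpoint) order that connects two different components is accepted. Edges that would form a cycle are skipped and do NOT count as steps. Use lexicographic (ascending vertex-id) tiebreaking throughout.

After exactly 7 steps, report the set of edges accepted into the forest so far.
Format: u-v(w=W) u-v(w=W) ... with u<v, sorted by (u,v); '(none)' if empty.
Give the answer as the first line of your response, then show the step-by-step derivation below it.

0-4(w=6) 0-5(w=1) 1-3(w=4) 1-6(w=3) 2-3(w=4) 2-4(w=5) 4-7(w=1)

step 1: add edge 0-5 (w=1); MST = {0-5(w=1)}
step 2: add edge 4-7 (w=1); MST = {0-5(w=1) 4-7(w=1)}
step 3: add edge 1-6 (w=3); MST = {0-5(w=1) 1-6(w=3) 4-7(w=1)}
step 4: add edge 1-3 (w=4); MST = {0-5(w=1) 1-3(w=4) 1-6(w=3) 4-7(w=1)}
step 5: add edge 2-3 (w=4); MST = {0-5(w=1) 1-3(w=4) 1-6(w=3) 2-3(w=4) 4-7(w=1)}
step 6: add edge 2-4 (w=5); MST = {0-5(w=1) 1-3(w=4) 1-6(w=3) 2-3(w=4) 2-4(w=5) 4-7(w=1)}
step 7: add edge 0-4 (w=6); MST = {0-4(w=6) 0-5(w=1) 1-3(w=4) 1-6(w=3) 2-3(w=4) 2-4(w=5) 4-7(w=1)}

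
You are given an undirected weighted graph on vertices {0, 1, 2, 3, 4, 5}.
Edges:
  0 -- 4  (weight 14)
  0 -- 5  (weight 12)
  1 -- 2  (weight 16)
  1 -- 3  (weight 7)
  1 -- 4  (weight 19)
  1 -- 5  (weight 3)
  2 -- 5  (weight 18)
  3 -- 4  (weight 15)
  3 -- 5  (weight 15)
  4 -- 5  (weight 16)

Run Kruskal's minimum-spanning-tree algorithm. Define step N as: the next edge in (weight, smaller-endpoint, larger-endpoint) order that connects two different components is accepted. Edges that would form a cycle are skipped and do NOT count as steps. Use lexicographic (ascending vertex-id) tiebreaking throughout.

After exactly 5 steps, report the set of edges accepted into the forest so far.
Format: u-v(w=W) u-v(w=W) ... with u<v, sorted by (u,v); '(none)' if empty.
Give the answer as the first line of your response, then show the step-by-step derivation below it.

0-4(w=14) 0-5(w=12) 1-2(w=16) 1-3(w=7) 1-5(w=3)

step 1: add edge 1-5 (w=3); MST = {1-5(w=3)}
step 2: add edge 1-3 (w=7); MST = {1-3(w=7) 1-5(w=3)}
step 3: add edge 0-5 (w=12); MST = {0-5(w=12) 1-3(w=7) 1-5(w=3)}
step 4: add edge 0-4 (w=14); MST = {0-4(w=14) 0-5(w=12) 1-3(w=7) 1-5(w=3)}
step 5: add edge 1-2 (w=16); MST = {0-4(w=14) 0-5(w=12) 1-2(w=16) 1-3(w=7) 1-5(w=3)}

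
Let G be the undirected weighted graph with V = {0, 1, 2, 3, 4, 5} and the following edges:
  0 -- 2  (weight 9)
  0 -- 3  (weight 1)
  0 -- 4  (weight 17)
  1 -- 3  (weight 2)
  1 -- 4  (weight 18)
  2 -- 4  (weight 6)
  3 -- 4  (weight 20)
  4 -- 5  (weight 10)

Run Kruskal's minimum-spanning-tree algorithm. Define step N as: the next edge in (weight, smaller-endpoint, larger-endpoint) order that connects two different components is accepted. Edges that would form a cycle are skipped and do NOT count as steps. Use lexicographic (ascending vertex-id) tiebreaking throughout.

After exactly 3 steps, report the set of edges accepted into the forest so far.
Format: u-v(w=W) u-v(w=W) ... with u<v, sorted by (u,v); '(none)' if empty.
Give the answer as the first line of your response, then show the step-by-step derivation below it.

0-3(w=1) 1-3(w=2) 2-4(w=6)

step 1: add edge 0-3 (w=1); MST = {0-3(w=1)}
step 2: add edge 1-3 (w=2); MST = {0-3(w=1) 1-3(w=2)}
step 3: add edge 2-4 (w=6); MST = {0-3(w=1) 1-3(w=2) 2-4(w=6)}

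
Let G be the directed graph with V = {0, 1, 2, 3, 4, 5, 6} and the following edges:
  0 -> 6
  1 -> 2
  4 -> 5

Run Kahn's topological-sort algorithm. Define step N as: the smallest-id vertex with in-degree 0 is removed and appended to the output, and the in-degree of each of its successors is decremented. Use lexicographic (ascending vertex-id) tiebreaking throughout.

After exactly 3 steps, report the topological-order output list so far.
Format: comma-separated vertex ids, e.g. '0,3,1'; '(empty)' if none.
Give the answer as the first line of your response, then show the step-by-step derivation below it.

0,1,2

step 1: output 0; order=[0]; indeg=(0,0,1,0,0,1,0)
step 2: output 1; order=[0,1]; indeg=(0,0,0,0,0,1,0)
step 3: output 2; order=[0,1,2]; indeg=(0,0,0,0,0,1,0)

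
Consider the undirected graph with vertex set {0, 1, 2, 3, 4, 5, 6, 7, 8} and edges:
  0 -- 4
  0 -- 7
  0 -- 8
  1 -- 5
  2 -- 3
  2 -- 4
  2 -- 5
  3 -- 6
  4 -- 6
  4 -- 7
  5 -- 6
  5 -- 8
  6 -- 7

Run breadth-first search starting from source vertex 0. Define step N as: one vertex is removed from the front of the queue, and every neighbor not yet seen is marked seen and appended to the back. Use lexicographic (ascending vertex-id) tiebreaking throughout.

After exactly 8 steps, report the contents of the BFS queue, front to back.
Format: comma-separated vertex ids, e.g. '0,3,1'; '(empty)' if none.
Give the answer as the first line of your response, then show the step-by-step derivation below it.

1

step 1: dequeue 0; queue=[4,7,8]; order=0
step 2: dequeue 4; queue=[7,8,2,6]; order=0,4
step 3: dequeue 7; queue=[8,2,6]; order=0,4,7
step 4: dequeue 8; queue=[2,6,5]; order=0,4,7,8
step 5: dequeue 2; queue=[6,5,3]; order=0,4,7,8,2
step 6: dequeue 6; queue=[5,3]; order=0,4,7,8,2,6
step 7: dequeue 5; queue=[3,1]; order=0,4,7,8,2,6,5
step 8: dequeue 3; queue=[1]; order=0,4,7,8,2,6,5,3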